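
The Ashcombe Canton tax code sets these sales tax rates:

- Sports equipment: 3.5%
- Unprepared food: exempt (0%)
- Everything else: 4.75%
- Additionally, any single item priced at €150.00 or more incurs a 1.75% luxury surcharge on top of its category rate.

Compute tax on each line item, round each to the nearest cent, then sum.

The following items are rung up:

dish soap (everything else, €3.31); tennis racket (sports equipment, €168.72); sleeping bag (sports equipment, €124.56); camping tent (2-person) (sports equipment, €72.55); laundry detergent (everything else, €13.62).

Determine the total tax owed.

Dish soap €3.31: everything else → 4.75% → €0.16
Tennis racket €168.72: sports equipment → 3.5% + 1.75% surcharge = 5.25% → €8.86
Sleeping bag €124.56: sports equipment → 3.5% → €4.36
Camping tent (2-person) €72.55: sports equipment → 3.5% → €2.54
Laundry detergent €13.62: everything else → 4.75% → €0.65
Total tax = €0.16 + €8.86 + €4.36 + €2.54 + €0.65 = €16.57

€16.57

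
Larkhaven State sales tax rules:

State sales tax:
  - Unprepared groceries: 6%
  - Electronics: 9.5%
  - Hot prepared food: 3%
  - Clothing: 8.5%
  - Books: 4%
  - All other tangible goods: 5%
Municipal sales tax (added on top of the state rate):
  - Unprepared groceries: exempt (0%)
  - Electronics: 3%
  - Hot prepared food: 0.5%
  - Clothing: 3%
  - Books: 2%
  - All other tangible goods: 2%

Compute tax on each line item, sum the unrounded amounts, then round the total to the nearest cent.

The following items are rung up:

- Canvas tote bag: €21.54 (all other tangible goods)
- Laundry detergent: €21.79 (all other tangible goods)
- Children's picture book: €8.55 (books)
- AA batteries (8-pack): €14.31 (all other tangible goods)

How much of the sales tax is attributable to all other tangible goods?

€4.03

Canvas tote bag €21.54: all other tangible goods → 5% + 2% municipal = 7% → €1.5078
Laundry detergent €21.79: all other tangible goods → 5% + 2% municipal = 7% → €1.5253
AA batteries (8-pack) €14.31: all other tangible goods → 5% + 2% municipal = 7% → €1.0017
Tax on all other tangible goods: unrounded sum = €4.0348 → €4.03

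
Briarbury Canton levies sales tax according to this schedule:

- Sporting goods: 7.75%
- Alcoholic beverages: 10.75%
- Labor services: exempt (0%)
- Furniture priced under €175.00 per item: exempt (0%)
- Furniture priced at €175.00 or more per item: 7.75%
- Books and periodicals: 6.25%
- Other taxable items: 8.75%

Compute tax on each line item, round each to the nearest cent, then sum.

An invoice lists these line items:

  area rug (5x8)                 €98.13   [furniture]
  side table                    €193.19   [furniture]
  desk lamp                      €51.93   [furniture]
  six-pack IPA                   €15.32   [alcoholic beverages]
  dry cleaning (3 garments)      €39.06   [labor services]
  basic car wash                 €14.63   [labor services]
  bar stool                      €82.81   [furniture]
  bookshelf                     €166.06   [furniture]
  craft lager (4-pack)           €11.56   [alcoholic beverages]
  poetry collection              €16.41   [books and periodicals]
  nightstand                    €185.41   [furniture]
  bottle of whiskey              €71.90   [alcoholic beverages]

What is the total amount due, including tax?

€987.40

Area rug (5x8) €98.13: furniture, under €175.00 → 0% → €0.00
Side table €193.19: furniture, €175.00 or more → 7.75% → €14.97
Desk lamp €51.93: furniture, under €175.00 → 0% → €0.00
Six-pack IPA €15.32: alcoholic beverages → 10.75% → €1.65
Dry cleaning (3 garments) €39.06: labor services → 0% → €0.00
Basic car wash €14.63: labor services → 0% → €0.00
Bar stool €82.81: furniture, under €175.00 → 0% → €0.00
Bookshelf €166.06: furniture, under €175.00 → 0% → €0.00
Craft lager (4-pack) €11.56: alcoholic beverages → 10.75% → €1.24
Poetry collection €16.41: books and periodicals → 6.25% → €1.03
Nightstand €185.41: furniture, €175.00 or more → 7.75% → €14.37
Bottle of whiskey €71.90: alcoholic beverages → 10.75% → €7.73
Subtotal = €946.41; tax = €40.99; total due = €987.40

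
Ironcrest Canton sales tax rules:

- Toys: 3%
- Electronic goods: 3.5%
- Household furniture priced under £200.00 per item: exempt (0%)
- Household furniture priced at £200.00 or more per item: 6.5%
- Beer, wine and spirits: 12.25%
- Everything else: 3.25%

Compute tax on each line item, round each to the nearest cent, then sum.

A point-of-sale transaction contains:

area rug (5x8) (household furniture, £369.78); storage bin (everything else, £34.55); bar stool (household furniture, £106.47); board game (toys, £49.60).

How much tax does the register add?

Area rug (5x8) £369.78: household furniture, £200.00 or more → 6.5% → £24.04
Storage bin £34.55: everything else → 3.25% → £1.12
Bar stool £106.47: household furniture, under £200.00 → 0% → £0.00
Board game £49.60: toys → 3% → £1.49
Total tax = £24.04 + £1.12 + £1.49 = £26.65

£26.65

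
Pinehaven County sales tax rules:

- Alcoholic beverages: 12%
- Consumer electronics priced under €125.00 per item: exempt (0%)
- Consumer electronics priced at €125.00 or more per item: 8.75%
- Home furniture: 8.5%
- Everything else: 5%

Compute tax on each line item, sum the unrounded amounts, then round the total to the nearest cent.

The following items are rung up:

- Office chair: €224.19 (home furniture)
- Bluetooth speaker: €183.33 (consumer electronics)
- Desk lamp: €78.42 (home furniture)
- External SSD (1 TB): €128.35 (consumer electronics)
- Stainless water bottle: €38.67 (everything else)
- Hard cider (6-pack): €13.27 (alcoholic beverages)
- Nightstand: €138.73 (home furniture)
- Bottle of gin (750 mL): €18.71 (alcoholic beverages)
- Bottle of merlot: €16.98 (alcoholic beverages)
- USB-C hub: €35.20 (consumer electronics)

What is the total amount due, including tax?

Office chair €224.19: home furniture → 8.5% → €19.05615
Bluetooth speaker €183.33: consumer electronics, €125.00 or more → 8.75% → €16.041375
Desk lamp €78.42: home furniture → 8.5% → €6.6657
External SSD (1 TB) €128.35: consumer electronics, €125.00 or more → 8.75% → €11.230625
Stainless water bottle €38.67: everything else → 5% → €1.9335
Hard cider (6-pack) €13.27: alcoholic beverages → 12% → €1.5924
Nightstand €138.73: home furniture → 8.5% → €11.79205
Bottle of gin (750 mL) €18.71: alcoholic beverages → 12% → €2.2452
Bottle of merlot €16.98: alcoholic beverages → 12% → €2.0376
USB-C hub €35.20: consumer electronics, under €125.00 → 0% → €0.00
Subtotal = €875.85; unrounded tax = €72.5946 → €72.59; total due = €948.44

€948.44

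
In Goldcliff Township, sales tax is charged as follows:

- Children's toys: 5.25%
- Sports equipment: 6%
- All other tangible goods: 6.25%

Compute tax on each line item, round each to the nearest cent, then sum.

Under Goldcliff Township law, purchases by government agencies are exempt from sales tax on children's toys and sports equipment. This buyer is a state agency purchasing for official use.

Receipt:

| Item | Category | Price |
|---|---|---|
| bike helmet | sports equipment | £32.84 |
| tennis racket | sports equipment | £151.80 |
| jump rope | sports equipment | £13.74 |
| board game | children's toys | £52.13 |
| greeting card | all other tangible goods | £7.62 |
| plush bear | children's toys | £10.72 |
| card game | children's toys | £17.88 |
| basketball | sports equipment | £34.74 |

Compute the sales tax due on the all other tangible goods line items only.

Greeting card £7.62: all other tangible goods → 6.25% → £0.48
Tax on all other tangible goods = £0.48

£0.48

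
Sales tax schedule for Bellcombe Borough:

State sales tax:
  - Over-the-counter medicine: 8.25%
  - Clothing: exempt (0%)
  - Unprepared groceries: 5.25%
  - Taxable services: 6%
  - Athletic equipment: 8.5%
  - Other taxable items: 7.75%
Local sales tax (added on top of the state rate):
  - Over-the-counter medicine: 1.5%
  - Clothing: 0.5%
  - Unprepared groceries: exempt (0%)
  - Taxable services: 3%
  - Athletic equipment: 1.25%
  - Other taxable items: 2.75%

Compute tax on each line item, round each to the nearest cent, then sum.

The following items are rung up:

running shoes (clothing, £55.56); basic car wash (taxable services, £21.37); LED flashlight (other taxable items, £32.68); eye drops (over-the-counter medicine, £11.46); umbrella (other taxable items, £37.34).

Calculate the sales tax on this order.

£10.67

Running shoes £55.56: clothing → 0% + 0.5% local = 0.5% → £0.28
Basic car wash £21.37: taxable services → 6% + 3% local = 9% → £1.92
LED flashlight £32.68: other taxable items → 7.75% + 2.75% local = 10.5% → £3.43
Eye drops £11.46: over-the-counter medicine → 8.25% + 1.5% local = 9.75% → £1.12
Umbrella £37.34: other taxable items → 7.75% + 2.75% local = 10.5% → £3.92
Total tax = £0.28 + £1.92 + £3.43 + £1.12 + £3.92 = £10.67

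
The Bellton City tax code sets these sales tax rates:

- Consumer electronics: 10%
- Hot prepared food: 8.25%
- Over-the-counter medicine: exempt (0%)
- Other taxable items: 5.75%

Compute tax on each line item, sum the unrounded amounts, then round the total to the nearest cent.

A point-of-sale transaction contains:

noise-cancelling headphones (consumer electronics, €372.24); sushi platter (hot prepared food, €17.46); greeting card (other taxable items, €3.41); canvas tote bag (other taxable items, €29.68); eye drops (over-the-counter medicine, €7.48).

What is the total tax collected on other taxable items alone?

Greeting card €3.41: other taxable items → 5.75% → €0.196075
Canvas tote bag €29.68: other taxable items → 5.75% → €1.7066
Tax on other taxable items: unrounded sum = €1.902675 → €1.90

€1.90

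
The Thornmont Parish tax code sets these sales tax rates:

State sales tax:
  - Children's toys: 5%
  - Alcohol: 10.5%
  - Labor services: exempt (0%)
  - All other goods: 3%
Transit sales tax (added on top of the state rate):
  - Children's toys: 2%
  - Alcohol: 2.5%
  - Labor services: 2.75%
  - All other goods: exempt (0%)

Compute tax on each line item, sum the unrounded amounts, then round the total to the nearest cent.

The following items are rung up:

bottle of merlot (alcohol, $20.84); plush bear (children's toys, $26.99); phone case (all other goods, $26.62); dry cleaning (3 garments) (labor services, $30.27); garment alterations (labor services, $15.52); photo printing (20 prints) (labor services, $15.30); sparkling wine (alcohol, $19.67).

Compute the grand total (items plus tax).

$164.84

Bottle of merlot $20.84: alcohol → 10.5% + 2.5% transit = 13% → $2.7092
Plush bear $26.99: children's toys → 5% + 2% transit = 7% → $1.8893
Phone case $26.62: all other goods → 3% + 0% transit = 3% → $0.7986
Dry cleaning (3 garments) $30.27: labor services → 0% + 2.75% transit = 2.75% → $0.832425
Garment alterations $15.52: labor services → 0% + 2.75% transit = 2.75% → $0.4268
Photo printing (20 prints) $15.30: labor services → 0% + 2.75% transit = 2.75% → $0.42075
Sparkling wine $19.67: alcohol → 10.5% + 2.5% transit = 13% → $2.5571
Subtotal = $155.21; unrounded tax = $9.634175 → $9.63; total due = $164.84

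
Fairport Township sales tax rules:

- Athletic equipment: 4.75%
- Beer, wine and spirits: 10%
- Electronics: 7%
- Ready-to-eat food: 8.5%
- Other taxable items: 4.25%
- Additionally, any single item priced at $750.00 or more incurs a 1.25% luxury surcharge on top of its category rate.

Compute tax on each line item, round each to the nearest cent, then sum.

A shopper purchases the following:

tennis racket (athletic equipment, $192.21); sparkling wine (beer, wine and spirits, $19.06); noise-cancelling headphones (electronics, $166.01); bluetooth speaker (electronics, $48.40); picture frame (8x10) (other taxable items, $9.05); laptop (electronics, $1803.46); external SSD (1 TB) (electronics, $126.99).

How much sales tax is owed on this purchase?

Tennis racket $192.21: athletic equipment → 4.75% → $9.13
Sparkling wine $19.06: beer, wine and spirits → 10% → $1.91
Noise-cancelling headphones $166.01: electronics → 7% → $11.62
Bluetooth speaker $48.40: electronics → 7% → $3.39
Picture frame (8x10) $9.05: other taxable items → 4.25% → $0.38
Laptop $1803.46: electronics → 7% + 1.25% surcharge = 8.25% → $148.79
External SSD (1 TB) $126.99: electronics → 7% → $8.89
Total tax = $9.13 + $1.91 + $11.62 + $3.39 + $0.38 + $148.79 + $8.89 = $184.11

$184.11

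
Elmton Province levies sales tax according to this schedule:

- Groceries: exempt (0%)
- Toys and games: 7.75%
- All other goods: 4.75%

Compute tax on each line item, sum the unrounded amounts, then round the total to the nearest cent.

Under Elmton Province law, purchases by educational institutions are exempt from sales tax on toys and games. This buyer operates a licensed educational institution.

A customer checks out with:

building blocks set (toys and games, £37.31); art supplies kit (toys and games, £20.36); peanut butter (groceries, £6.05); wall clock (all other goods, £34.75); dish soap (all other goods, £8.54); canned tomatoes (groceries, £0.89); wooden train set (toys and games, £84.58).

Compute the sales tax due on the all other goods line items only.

Wall clock £34.75: all other goods → 4.75% → £1.650625
Dish soap £8.54: all other goods → 4.75% → £0.40565
Tax on all other goods: unrounded sum = £2.056275 → £2.06

£2.06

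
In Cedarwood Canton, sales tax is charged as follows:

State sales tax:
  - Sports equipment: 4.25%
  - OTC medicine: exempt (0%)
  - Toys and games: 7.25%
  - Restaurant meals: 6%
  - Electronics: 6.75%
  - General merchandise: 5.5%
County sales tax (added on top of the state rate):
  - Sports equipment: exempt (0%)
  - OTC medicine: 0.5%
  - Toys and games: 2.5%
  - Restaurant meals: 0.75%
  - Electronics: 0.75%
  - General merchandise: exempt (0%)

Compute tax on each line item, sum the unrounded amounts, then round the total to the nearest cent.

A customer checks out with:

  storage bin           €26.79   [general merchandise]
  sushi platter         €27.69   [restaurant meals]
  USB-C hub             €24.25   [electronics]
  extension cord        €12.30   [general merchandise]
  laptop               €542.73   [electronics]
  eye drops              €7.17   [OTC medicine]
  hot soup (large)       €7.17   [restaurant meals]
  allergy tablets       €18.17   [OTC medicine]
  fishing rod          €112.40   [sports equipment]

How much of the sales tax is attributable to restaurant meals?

€2.35

Sushi platter €27.69: restaurant meals → 6% + 0.75% county = 6.75% → €1.869075
Hot soup (large) €7.17: restaurant meals → 6% + 0.75% county = 6.75% → €0.483975
Tax on restaurant meals: unrounded sum = €2.35305 → €2.35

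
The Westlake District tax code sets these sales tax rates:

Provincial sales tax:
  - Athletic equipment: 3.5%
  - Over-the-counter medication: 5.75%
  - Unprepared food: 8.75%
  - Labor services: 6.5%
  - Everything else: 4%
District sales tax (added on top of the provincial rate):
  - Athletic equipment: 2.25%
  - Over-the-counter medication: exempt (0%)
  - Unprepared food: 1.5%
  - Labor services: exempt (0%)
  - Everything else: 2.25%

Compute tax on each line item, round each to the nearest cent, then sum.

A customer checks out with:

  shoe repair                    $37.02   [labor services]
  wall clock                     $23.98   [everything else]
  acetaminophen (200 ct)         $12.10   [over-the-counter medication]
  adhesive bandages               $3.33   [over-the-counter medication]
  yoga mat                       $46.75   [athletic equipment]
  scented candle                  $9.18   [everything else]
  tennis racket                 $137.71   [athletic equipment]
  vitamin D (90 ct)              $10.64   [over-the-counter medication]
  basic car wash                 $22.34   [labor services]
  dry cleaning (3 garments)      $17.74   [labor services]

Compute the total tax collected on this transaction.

$19.19

Shoe repair $37.02: labor services → 6.5% + 0% district = 6.5% → $2.41
Wall clock $23.98: everything else → 4% + 2.25% district = 6.25% → $1.50
Acetaminophen (200 ct) $12.10: over-the-counter medication → 5.75% + 0% district = 5.75% → $0.70
Adhesive bandages $3.33: over-the-counter medication → 5.75% + 0% district = 5.75% → $0.19
Yoga mat $46.75: athletic equipment → 3.5% + 2.25% district = 5.75% → $2.69
Scented candle $9.18: everything else → 4% + 2.25% district = 6.25% → $0.57
Tennis racket $137.71: athletic equipment → 3.5% + 2.25% district = 5.75% → $7.92
Vitamin D (90 ct) $10.64: over-the-counter medication → 5.75% + 0% district = 5.75% → $0.61
Basic car wash $22.34: labor services → 6.5% + 0% district = 6.5% → $1.45
Dry cleaning (3 garments) $17.74: labor services → 6.5% + 0% district = 6.5% → $1.15
Total tax = $2.41 + $1.50 + $0.70 + $0.19 + $2.69 + $0.57 + $7.92 + $0.61 + $1.45 + $1.15 = $19.19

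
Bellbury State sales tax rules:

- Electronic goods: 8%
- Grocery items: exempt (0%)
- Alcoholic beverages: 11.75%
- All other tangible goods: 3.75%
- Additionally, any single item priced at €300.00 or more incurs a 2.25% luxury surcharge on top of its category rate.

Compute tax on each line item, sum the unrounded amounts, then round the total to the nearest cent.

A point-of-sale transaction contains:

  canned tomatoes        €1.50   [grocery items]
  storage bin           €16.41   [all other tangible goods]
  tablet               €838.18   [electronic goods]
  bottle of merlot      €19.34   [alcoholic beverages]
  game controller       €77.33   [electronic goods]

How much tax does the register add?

Canned tomatoes €1.50: grocery items → 0% → €0.00
Storage bin €16.41: all other tangible goods → 3.75% → €0.615375
Tablet €838.18: electronic goods → 8% + 2.25% surcharge = 10.25% → €85.91345
Bottle of merlot €19.34: alcoholic beverages → 11.75% → €2.27245
Game controller €77.33: electronic goods → 8% → €6.1864
Unrounded tax sum = €94.987675 → €94.99

€94.99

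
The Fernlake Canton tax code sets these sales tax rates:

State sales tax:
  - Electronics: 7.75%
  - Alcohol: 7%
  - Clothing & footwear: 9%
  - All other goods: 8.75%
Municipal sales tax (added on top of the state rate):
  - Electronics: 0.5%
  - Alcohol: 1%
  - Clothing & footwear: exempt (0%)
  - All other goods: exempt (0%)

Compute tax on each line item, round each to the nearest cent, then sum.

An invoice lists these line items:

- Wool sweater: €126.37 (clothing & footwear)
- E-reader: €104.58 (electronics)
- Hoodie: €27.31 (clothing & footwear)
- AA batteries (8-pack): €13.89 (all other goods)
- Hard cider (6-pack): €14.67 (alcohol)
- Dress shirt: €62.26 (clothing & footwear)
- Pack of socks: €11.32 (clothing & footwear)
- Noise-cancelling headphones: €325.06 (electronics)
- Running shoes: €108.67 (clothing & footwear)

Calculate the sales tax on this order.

Wool sweater €126.37: clothing & footwear → 9% + 0% municipal = 9% → €11.37
E-reader €104.58: electronics → 7.75% + 0.5% municipal = 8.25% → €8.63
Hoodie €27.31: clothing & footwear → 9% + 0% municipal = 9% → €2.46
AA batteries (8-pack) €13.89: all other goods → 8.75% + 0% municipal = 8.75% → €1.22
Hard cider (6-pack) €14.67: alcohol → 7% + 1% municipal = 8% → €1.17
Dress shirt €62.26: clothing & footwear → 9% + 0% municipal = 9% → €5.60
Pack of socks €11.32: clothing & footwear → 9% + 0% municipal = 9% → €1.02
Noise-cancelling headphones €325.06: electronics → 7.75% + 0.5% municipal = 8.25% → €26.82
Running shoes €108.67: clothing & footwear → 9% + 0% municipal = 9% → €9.78
Total tax = €11.37 + €8.63 + €2.46 + €1.22 + €1.17 + €5.60 + €1.02 + €26.82 + €9.78 = €68.07

€68.07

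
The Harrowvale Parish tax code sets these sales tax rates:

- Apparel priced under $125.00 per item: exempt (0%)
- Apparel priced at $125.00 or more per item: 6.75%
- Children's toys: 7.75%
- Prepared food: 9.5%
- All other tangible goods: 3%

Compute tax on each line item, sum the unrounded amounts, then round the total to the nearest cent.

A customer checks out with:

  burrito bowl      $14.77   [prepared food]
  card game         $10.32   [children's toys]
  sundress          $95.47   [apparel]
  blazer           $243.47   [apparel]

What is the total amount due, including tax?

Burrito bowl $14.77: prepared food → 9.5% → $1.40315
Card game $10.32: children's toys → 7.75% → $0.7998
Sundress $95.47: apparel, under $125.00 → 0% → $0.00
Blazer $243.47: apparel, $125.00 or more → 6.75% → $16.434225
Subtotal = $364.03; unrounded tax = $18.637175 → $18.64; total due = $382.67

$382.67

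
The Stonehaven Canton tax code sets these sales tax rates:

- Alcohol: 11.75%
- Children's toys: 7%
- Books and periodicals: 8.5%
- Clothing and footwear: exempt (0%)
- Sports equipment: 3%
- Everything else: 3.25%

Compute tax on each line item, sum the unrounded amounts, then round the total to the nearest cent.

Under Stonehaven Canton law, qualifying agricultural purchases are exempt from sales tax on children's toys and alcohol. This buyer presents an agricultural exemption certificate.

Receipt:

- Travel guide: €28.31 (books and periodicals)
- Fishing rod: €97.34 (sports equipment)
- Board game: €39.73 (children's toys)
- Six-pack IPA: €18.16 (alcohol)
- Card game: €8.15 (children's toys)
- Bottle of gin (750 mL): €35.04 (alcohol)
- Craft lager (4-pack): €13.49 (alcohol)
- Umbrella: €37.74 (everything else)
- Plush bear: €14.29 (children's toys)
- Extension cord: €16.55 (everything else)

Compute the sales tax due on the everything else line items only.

Umbrella €37.74: everything else → 3.25% → €1.22655
Extension cord €16.55: everything else → 3.25% → €0.537875
Tax on everything else: unrounded sum = €1.764425 → €1.76

€1.76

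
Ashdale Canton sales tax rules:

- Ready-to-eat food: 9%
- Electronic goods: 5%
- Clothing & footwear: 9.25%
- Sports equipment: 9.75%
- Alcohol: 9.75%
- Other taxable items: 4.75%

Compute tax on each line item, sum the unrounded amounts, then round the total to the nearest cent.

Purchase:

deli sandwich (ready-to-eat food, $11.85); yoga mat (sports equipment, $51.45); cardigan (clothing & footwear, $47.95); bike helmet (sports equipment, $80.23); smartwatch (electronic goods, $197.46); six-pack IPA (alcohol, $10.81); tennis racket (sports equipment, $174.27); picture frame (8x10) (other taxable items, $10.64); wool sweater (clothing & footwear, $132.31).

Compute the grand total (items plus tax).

Deli sandwich $11.85: ready-to-eat food → 9% → $1.0665
Yoga mat $51.45: sports equipment → 9.75% → $5.016375
Cardigan $47.95: clothing & footwear → 9.25% → $4.435375
Bike helmet $80.23: sports equipment → 9.75% → $7.822425
Smartwatch $197.46: electronic goods → 5% → $9.873
Six-pack IPA $10.81: alcohol → 9.75% → $1.053975
Tennis racket $174.27: sports equipment → 9.75% → $16.991325
Picture frame (8x10) $10.64: other taxable items → 4.75% → $0.5054
Wool sweater $132.31: clothing & footwear → 9.25% → $12.238675
Subtotal = $716.97; unrounded tax = $59.00305 → $59.00; total due = $775.97

$775.97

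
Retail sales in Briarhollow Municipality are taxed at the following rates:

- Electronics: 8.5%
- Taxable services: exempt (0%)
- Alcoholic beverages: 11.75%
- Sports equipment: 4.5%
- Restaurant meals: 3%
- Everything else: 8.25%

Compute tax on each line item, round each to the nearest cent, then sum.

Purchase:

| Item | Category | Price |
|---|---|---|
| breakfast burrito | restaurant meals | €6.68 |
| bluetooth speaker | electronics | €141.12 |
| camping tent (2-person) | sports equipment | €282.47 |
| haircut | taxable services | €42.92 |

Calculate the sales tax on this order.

Breakfast burrito €6.68: restaurant meals → 3% → €0.20
Bluetooth speaker €141.12: electronics → 8.5% → €12.00
Camping tent (2-person) €282.47: sports equipment → 4.5% → €12.71
Haircut €42.92: taxable services → 0% → €0.00
Total tax = €0.20 + €12.00 + €12.71 = €24.91

€24.91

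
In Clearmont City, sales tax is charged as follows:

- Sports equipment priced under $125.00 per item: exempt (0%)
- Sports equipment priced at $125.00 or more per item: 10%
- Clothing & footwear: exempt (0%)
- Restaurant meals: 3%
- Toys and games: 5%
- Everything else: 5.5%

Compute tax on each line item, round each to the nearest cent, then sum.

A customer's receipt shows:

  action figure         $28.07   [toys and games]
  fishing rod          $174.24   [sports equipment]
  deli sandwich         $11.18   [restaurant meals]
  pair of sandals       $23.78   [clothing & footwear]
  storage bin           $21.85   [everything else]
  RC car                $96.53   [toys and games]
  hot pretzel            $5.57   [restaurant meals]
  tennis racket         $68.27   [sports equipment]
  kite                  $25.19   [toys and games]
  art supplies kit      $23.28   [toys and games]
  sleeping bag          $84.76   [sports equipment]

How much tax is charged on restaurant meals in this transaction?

$0.51

Deli sandwich $11.18: restaurant meals → 3% → $0.34
Hot pretzel $5.57: restaurant meals → 3% → $0.17
Tax on restaurant meals = $0.34 + $0.17 = $0.51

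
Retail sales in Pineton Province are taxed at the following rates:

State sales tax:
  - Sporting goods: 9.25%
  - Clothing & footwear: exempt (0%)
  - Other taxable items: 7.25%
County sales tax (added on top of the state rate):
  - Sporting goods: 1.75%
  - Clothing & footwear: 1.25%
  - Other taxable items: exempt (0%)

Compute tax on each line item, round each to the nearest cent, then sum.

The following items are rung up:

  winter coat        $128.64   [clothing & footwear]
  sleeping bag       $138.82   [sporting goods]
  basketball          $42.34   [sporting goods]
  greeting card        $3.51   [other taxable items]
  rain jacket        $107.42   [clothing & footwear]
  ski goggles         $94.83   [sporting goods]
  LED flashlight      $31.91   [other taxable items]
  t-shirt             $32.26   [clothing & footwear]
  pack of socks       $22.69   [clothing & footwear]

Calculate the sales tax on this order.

$36.55

Winter coat $128.64: clothing & footwear → 0% + 1.25% county = 1.25% → $1.61
Sleeping bag $138.82: sporting goods → 9.25% + 1.75% county = 11% → $15.27
Basketball $42.34: sporting goods → 9.25% + 1.75% county = 11% → $4.66
Greeting card $3.51: other taxable items → 7.25% + 0% county = 7.25% → $0.25
Rain jacket $107.42: clothing & footwear → 0% + 1.25% county = 1.25% → $1.34
Ski goggles $94.83: sporting goods → 9.25% + 1.75% county = 11% → $10.43
LED flashlight $31.91: other taxable items → 7.25% + 0% county = 7.25% → $2.31
T-shirt $32.26: clothing & footwear → 0% + 1.25% county = 1.25% → $0.40
Pack of socks $22.69: clothing & footwear → 0% + 1.25% county = 1.25% → $0.28
Total tax = $1.61 + $15.27 + $4.66 + $0.25 + $1.34 + $10.43 + $2.31 + $0.40 + $0.28 = $36.55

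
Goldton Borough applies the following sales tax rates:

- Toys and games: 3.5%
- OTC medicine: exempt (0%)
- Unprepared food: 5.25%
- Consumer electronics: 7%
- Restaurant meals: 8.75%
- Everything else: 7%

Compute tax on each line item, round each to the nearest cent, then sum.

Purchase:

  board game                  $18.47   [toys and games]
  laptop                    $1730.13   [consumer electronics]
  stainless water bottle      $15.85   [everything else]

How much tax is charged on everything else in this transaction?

$1.11

Stainless water bottle $15.85: everything else → 7% → $1.11
Tax on everything else = $1.11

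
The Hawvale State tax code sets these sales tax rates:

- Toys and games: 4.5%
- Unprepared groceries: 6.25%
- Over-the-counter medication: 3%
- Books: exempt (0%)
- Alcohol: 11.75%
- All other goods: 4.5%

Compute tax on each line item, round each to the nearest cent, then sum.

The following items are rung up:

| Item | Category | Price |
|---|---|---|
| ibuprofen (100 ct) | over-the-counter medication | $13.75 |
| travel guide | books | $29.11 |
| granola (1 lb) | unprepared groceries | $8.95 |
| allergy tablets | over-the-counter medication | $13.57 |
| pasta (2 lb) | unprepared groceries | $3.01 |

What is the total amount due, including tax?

Ibuprofen (100 ct) $13.75: over-the-counter medication → 3% → $0.41
Travel guide $29.11: books → 0% → $0.00
Granola (1 lb) $8.95: unprepared groceries → 6.25% → $0.56
Allergy tablets $13.57: over-the-counter medication → 3% → $0.41
Pasta (2 lb) $3.01: unprepared groceries → 6.25% → $0.19
Subtotal = $68.39; tax = $1.57; total due = $69.96

$69.96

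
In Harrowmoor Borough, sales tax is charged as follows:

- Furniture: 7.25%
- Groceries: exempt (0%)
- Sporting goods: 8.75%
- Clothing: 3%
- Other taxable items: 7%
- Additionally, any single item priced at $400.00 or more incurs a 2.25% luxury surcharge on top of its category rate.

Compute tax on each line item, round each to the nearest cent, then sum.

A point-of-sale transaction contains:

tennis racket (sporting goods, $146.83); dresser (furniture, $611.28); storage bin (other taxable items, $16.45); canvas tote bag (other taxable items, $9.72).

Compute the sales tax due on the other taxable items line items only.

$1.83

Storage bin $16.45: other taxable items → 7% → $1.15
Canvas tote bag $9.72: other taxable items → 7% → $0.68
Tax on other taxable items = $1.15 + $0.68 = $1.83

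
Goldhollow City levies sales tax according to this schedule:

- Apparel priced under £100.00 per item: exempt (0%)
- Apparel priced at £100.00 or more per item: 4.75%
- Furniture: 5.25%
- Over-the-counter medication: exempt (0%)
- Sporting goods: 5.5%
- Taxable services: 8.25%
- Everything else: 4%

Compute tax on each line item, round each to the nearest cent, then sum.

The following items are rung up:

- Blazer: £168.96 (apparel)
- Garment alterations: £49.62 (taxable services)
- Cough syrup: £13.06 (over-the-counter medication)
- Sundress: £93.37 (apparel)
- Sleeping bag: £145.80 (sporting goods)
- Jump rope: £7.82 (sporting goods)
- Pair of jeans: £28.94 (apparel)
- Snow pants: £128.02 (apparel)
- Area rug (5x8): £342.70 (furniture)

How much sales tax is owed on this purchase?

£44.64

Blazer £168.96: apparel, £100.00 or more → 4.75% → £8.03
Garment alterations £49.62: taxable services → 8.25% → £4.09
Cough syrup £13.06: over-the-counter medication → 0% → £0.00
Sundress £93.37: apparel, under £100.00 → 0% → £0.00
Sleeping bag £145.80: sporting goods → 5.5% → £8.02
Jump rope £7.82: sporting goods → 5.5% → £0.43
Pair of jeans £28.94: apparel, under £100.00 → 0% → £0.00
Snow pants £128.02: apparel, £100.00 or more → 4.75% → £6.08
Area rug (5x8) £342.70: furniture → 5.25% → £17.99
Total tax = £8.03 + £4.09 + £8.02 + £0.43 + £6.08 + £17.99 = £44.64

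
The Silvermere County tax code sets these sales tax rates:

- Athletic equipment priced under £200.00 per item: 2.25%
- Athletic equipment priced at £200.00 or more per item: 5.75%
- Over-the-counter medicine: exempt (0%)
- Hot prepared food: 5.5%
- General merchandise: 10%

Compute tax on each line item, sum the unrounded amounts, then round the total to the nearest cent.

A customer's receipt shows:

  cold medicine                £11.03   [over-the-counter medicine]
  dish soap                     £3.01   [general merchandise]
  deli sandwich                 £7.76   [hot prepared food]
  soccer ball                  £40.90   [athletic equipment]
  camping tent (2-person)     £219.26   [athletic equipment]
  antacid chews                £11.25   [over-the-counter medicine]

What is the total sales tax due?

Cold medicine £11.03: over-the-counter medicine → 0% → £0.00
Dish soap £3.01: general merchandise → 10% → £0.301
Deli sandwich £7.76: hot prepared food → 5.5% → £0.4268
Soccer ball £40.90: athletic equipment, under £200.00 → 2.25% → £0.92025
Camping tent (2-person) £219.26: athletic equipment, £200.00 or more → 5.75% → £12.60745
Antacid chews £11.25: over-the-counter medicine → 0% → £0.00
Unrounded tax sum = £14.2555 → £14.26

£14.26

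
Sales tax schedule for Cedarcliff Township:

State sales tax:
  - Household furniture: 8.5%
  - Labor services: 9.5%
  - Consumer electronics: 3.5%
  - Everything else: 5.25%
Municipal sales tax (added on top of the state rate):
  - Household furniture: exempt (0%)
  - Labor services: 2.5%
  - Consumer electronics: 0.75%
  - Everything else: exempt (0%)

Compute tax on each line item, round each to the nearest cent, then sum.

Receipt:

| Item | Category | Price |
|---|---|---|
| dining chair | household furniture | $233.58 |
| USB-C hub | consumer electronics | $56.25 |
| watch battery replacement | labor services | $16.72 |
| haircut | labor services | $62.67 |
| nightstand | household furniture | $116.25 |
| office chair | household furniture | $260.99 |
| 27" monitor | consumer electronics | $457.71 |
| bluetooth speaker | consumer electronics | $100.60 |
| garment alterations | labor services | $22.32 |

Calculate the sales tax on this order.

$90.24

Dining chair $233.58: household furniture → 8.5% + 0% municipal = 8.5% → $19.85
USB-C hub $56.25: consumer electronics → 3.5% + 0.75% municipal = 4.25% → $2.39
Watch battery replacement $16.72: labor services → 9.5% + 2.5% municipal = 12% → $2.01
Haircut $62.67: labor services → 9.5% + 2.5% municipal = 12% → $7.52
Nightstand $116.25: household furniture → 8.5% + 0% municipal = 8.5% → $9.88
Office chair $260.99: household furniture → 8.5% + 0% municipal = 8.5% → $22.18
27" monitor $457.71: consumer electronics → 3.5% + 0.75% municipal = 4.25% → $19.45
Bluetooth speaker $100.60: consumer electronics → 3.5% + 0.75% municipal = 4.25% → $4.28
Garment alterations $22.32: labor services → 9.5% + 2.5% municipal = 12% → $2.68
Total tax = $19.85 + $2.39 + $2.01 + $7.52 + $9.88 + $22.18 + $19.45 + $4.28 + $2.68 = $90.24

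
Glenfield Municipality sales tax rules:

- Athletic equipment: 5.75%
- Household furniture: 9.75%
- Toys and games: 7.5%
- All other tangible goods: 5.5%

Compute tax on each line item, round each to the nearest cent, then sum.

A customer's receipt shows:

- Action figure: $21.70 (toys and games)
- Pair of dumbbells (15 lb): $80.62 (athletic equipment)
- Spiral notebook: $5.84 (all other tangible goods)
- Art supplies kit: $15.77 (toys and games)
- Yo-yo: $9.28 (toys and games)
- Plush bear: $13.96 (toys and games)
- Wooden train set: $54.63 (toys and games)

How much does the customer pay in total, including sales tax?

$215.42

Action figure $21.70: toys and games → 7.5% → $1.63
Pair of dumbbells (15 lb) $80.62: athletic equipment → 5.75% → $4.64
Spiral notebook $5.84: all other tangible goods → 5.5% → $0.32
Art supplies kit $15.77: toys and games → 7.5% → $1.18
Yo-yo $9.28: toys and games → 7.5% → $0.70
Plush bear $13.96: toys and games → 7.5% → $1.05
Wooden train set $54.63: toys and games → 7.5% → $4.10
Subtotal = $201.80; tax = $13.62; total due = $215.42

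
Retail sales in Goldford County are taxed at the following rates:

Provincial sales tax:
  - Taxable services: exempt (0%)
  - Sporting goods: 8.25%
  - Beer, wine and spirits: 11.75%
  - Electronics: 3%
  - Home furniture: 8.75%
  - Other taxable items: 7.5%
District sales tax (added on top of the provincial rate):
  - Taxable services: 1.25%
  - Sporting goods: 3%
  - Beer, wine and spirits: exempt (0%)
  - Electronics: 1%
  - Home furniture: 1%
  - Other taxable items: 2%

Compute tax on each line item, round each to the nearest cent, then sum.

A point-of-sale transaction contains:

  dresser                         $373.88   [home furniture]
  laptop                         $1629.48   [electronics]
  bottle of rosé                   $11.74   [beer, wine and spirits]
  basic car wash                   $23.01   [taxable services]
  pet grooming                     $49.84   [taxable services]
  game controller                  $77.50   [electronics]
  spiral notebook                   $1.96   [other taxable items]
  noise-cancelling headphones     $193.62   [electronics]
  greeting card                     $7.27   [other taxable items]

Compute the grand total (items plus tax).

Dresser $373.88: home furniture → 8.75% + 1% district = 9.75% → $36.45
Laptop $1629.48: electronics → 3% + 1% district = 4% → $65.18
Bottle of rosé $11.74: beer, wine and spirits → 11.75% + 0% district = 11.75% → $1.38
Basic car wash $23.01: taxable services → 0% + 1.25% district = 1.25% → $0.29
Pet grooming $49.84: taxable services → 0% + 1.25% district = 1.25% → $0.62
Game controller $77.50: electronics → 3% + 1% district = 4% → $3.10
Spiral notebook $1.96: other taxable items → 7.5% + 2% district = 9.5% → $0.19
Noise-cancelling headphones $193.62: electronics → 3% + 1% district = 4% → $7.74
Greeting card $7.27: other taxable items → 7.5% + 2% district = 9.5% → $0.69
Subtotal = $2368.30; tax = $115.64; total due = $2483.94

$2483.94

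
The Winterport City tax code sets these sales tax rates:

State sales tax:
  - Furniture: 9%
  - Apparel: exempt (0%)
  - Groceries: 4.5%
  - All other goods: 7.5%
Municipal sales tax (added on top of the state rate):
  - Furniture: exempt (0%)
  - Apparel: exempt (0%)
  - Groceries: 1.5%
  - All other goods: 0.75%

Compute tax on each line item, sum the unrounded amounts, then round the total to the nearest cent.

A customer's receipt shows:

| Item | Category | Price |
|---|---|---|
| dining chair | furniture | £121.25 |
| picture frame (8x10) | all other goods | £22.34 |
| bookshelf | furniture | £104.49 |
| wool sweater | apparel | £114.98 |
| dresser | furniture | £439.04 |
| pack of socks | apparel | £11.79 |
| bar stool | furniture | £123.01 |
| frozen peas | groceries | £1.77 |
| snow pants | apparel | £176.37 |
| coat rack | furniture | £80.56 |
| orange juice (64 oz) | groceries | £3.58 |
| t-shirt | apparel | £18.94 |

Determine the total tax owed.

Dining chair £121.25: furniture → 9% + 0% municipal = 9% → £10.9125
Picture frame (8x10) £22.34: all other goods → 7.5% + 0.75% municipal = 8.25% → £1.84305
Bookshelf £104.49: furniture → 9% + 0% municipal = 9% → £9.4041
Wool sweater £114.98: apparel → 0% + 0% municipal = 0% → £0.00
Dresser £439.04: furniture → 9% + 0% municipal = 9% → £39.5136
Pack of socks £11.79: apparel → 0% + 0% municipal = 0% → £0.00
Bar stool £123.01: furniture → 9% + 0% municipal = 9% → £11.0709
Frozen peas £1.77: groceries → 4.5% + 1.5% municipal = 6% → £0.1062
Snow pants £176.37: apparel → 0% + 0% municipal = 0% → £0.00
Coat rack £80.56: furniture → 9% + 0% municipal = 9% → £7.2504
Orange juice (64 oz) £3.58: groceries → 4.5% + 1.5% municipal = 6% → £0.2148
T-shirt £18.94: apparel → 0% + 0% municipal = 0% → £0.00
Unrounded tax sum = £80.31555 → £80.32

£80.32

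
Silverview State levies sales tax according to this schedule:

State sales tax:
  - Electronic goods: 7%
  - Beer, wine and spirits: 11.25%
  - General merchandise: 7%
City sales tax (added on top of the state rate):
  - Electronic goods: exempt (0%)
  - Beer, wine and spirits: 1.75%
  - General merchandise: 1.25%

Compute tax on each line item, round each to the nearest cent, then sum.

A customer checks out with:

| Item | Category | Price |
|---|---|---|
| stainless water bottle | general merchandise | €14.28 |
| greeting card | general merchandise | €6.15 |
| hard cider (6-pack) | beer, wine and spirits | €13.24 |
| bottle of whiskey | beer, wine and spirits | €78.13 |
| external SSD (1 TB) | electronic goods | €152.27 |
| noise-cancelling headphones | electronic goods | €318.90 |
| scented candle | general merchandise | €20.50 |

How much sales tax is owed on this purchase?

Stainless water bottle €14.28: general merchandise → 7% + 1.25% city = 8.25% → €1.18
Greeting card €6.15: general merchandise → 7% + 1.25% city = 8.25% → €0.51
Hard cider (6-pack) €13.24: beer, wine and spirits → 11.25% + 1.75% city = 13% → €1.72
Bottle of whiskey €78.13: beer, wine and spirits → 11.25% + 1.75% city = 13% → €10.16
External SSD (1 TB) €152.27: electronic goods → 7% + 0% city = 7% → €10.66
Noise-cancelling headphones €318.90: electronic goods → 7% + 0% city = 7% → €22.32
Scented candle €20.50: general merchandise → 7% + 1.25% city = 8.25% → €1.69
Total tax = €1.18 + €0.51 + €1.72 + €10.16 + €10.66 + €22.32 + €1.69 = €48.24

€48.24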